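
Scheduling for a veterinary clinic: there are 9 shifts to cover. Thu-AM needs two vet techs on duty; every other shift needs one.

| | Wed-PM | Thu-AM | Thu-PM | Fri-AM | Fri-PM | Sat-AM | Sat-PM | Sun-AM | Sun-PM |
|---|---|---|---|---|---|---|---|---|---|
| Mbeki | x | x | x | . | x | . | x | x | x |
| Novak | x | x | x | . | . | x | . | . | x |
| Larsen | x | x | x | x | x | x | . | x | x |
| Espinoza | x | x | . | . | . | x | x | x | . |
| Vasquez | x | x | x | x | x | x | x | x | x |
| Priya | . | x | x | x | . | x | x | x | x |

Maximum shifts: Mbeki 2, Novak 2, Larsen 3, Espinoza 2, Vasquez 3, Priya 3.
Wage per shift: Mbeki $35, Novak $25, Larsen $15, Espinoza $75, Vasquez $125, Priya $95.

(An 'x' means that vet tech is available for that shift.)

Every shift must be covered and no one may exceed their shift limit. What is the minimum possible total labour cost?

$410

Picking the cheapest available vet tech for each shift independently would cost $180, but that ignores the shift limits.
An optimal schedule: Wed-PM→Larsen, Thu-AM→Espinoza+Priya, Thu-PM→Novak, Fri-AM→Larsen, Fri-PM→Larsen, Sat-AM→Novak, Sat-PM→Mbeki, Sun-AM→Espinoza, Sun-PM→Mbeki.
Total: 15 + 75 + 95 + 25 + 15 + 15 + 25 + 35 + 75 + 35 = $410.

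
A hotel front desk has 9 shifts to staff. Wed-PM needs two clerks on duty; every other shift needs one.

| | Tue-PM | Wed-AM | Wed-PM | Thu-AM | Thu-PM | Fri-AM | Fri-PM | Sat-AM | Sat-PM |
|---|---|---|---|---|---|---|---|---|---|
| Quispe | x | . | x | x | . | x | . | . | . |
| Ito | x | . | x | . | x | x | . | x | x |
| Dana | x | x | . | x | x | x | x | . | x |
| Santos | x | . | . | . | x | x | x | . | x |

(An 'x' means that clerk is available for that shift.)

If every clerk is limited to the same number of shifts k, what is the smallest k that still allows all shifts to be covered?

3

With 4 clerks and 10 worker-slots to fill, someone must work at least ⌈10/4⌉ = 3 shifts, so k ≥ 3.
k = 3 works: Tue-PM→Quispe, Wed-AM→Dana, Wed-PM→Quispe+Ito, Thu-AM→Quispe, Thu-PM→Ito, Fri-AM→Santos, Fri-PM→Dana, Sat-AM→Ito, Sat-PM→Dana.
Loads: Quispe 3, Ito 3, Dana 3, Santos 1 — all ≤ 3.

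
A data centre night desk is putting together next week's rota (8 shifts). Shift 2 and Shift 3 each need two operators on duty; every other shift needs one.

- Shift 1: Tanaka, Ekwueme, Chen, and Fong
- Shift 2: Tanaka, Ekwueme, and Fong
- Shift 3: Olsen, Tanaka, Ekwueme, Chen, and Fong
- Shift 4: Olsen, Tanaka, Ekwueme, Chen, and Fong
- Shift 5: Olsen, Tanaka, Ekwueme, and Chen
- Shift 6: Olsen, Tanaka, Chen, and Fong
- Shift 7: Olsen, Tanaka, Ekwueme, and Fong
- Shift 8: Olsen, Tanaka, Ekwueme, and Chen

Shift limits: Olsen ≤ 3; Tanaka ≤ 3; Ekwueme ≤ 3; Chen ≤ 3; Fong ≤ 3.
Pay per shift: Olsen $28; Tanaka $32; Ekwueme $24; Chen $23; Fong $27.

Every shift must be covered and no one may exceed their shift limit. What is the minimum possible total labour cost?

$250

Picking the cheapest available operator for each shift independently would cost $237, but that ignores the shift limits.
An optimal schedule: Shift 1→Chen, Shift 2→Ekwueme+Fong, Shift 3→Fong+Olsen, Shift 4→Fong, Shift 5→Chen, Shift 6→Chen, Shift 7→Ekwueme, Shift 8→Ekwueme.
Total: 23 + 24 + 27 + 27 + 28 + 27 + 23 + 23 + 24 + 24 = $250.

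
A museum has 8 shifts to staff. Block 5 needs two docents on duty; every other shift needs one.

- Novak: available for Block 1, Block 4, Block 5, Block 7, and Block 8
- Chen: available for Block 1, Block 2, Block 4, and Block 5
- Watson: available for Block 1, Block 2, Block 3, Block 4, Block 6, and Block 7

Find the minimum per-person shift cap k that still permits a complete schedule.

3

With 3 docents and 9 worker-slots to fill, someone must work at least ⌈9/3⌉ = 3 shifts, so k ≥ 3.
k = 3 works: Block 1→Chen, Block 2→Chen, Block 3→Watson, Block 4→Watson, Block 5→Novak+Chen, Block 6→Watson, Block 7→Novak, Block 8→Novak.
Loads: Novak 3, Chen 3, Watson 3 — all ≤ 3.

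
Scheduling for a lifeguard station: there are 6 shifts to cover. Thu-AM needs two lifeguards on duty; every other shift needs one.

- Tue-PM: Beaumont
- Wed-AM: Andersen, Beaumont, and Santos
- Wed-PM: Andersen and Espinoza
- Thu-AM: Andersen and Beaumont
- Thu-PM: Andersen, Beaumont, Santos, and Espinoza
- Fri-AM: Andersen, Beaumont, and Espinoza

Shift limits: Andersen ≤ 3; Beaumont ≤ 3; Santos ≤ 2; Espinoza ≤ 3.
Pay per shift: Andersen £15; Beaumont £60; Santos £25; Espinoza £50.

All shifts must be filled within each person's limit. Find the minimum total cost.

£215

Tue-PM can only be covered by Beaumont, so that assignment is forced.
Thu-AM can only be covered by Andersen and Beaumont, so that assignment is forced.
Picking the cheapest available lifeguard for each shift independently would cost £195, but that ignores the shift limits.
An optimal schedule: Tue-PM→Beaumont, Wed-AM→Santos, Wed-PM→Andersen, Thu-AM→Andersen+Beaumont, Thu-PM→Santos, Fri-AM→Andersen.
Total: 60 + 25 + 15 + 15 + 60 + 25 + 15 = £215.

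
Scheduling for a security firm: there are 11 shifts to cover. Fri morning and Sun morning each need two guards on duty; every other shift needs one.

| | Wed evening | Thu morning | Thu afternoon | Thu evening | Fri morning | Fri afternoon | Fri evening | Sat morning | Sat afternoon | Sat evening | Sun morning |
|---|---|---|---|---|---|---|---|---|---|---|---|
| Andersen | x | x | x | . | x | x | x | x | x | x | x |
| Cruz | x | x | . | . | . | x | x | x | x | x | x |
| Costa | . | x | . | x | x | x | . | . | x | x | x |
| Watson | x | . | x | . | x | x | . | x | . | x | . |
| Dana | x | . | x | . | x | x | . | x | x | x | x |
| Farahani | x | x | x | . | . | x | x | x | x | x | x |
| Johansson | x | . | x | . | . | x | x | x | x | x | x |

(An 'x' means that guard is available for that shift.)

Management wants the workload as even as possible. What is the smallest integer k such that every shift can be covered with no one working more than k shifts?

2

With 7 guards and 13 worker-slots to fill, someone must work at least ⌈13/7⌉ = 2 shifts, so k ≥ 2.
k = 2 works: Wed evening→Cruz, Thu morning→Andersen, Thu afternoon→Watson, Thu evening→Costa, Fri morning→Costa+Watson, Fri afternoon→Dana, Fri evening→Andersen, Sat morning→Cruz, Sat afternoon→Dana, Sat evening→Farahani, Sun morning→Farahani+Johansson.
Loads: Andersen 2, Cruz 2, Costa 2, Watson 2, Dana 2, Farahani 2, Johansson 1 — all ≤ 2.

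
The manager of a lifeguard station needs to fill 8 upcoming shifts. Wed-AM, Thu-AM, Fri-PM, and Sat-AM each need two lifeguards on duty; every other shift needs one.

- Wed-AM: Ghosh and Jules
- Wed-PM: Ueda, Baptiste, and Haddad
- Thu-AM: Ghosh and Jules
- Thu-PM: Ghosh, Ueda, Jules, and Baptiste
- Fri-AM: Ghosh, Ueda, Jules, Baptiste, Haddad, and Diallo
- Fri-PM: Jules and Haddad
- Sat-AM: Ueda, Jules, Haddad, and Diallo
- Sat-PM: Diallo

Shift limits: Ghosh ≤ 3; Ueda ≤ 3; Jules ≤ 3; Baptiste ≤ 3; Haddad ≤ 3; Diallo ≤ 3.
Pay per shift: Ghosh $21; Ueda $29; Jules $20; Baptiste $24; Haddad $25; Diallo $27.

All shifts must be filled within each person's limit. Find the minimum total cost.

Wed-AM can only be covered by Ghosh and Jules, so that assignment is forced.
Thu-AM can only be covered by Ghosh and Jules, so that assignment is forced.
Fri-PM can only be covered by Jules and Haddad, so that assignment is forced.
Picking the cheapest available lifeguard for each shift independently would cost $263, but that ignores the shift limits.
An optimal schedule: Wed-AM→Jules+Ghosh, Wed-PM→Baptiste, Thu-AM→Jules+Ghosh, Thu-PM→Ghosh, Fri-AM→Baptiste, Fri-PM→Jules+Haddad, Sat-AM→Haddad+Diallo, Sat-PM→Diallo.
Total: 20 + 21 + 24 + 20 + 21 + 21 + 24 + 20 + 25 + 25 + 27 + 27 = $275.

$275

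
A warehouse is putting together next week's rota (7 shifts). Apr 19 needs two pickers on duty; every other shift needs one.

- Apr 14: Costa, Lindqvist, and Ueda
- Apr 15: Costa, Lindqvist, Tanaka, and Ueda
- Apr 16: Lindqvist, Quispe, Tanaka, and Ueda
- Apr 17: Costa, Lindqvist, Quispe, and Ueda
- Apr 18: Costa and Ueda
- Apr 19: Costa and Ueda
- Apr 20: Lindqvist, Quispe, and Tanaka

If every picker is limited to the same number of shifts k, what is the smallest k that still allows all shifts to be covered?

With 5 pickers and 8 worker-slots to fill, someone must work at least ⌈8/5⌉ = 2 shifts, so k ≥ 2.
k = 2 works: Apr 14→Lindqvist, Apr 15→Tanaka, Apr 16→Quispe, Apr 17→Quispe, Apr 18→Costa, Apr 19→Costa+Ueda, Apr 20→Lindqvist.
Loads: Costa 2, Lindqvist 2, Quispe 2, Tanaka 1, Ueda 1 — all ≤ 2.

2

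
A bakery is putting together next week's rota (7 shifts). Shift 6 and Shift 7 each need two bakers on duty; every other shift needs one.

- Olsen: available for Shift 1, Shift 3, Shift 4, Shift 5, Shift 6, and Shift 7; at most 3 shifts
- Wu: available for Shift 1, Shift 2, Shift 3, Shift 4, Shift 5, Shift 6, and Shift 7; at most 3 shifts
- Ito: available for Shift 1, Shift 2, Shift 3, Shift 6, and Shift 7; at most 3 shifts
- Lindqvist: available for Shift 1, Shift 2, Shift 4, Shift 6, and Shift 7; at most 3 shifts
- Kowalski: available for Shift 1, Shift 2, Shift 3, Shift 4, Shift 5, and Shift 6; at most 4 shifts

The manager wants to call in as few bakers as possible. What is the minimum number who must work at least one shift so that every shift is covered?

9 slots to fill and no one can take more than 4, so at least ⌈9/4⌉ = 3 bakers are needed.
Olsen, Wu, and Ito alone can cover everything: Shift 1→Olsen, Shift 2→Wu, Shift 3→Ito, Shift 4→Olsen, Shift 5→Olsen, Shift 6→Wu+Ito, Shift 7→Wu+Ito.

3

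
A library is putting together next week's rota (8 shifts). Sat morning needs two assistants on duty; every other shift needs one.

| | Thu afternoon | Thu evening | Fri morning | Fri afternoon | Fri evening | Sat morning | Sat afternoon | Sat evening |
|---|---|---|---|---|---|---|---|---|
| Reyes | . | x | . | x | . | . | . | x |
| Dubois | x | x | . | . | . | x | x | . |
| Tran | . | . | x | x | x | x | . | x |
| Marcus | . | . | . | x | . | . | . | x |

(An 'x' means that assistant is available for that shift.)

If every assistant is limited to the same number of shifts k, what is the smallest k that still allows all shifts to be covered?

With 4 assistants and 9 worker-slots to fill, someone must work at least ⌈9/4⌉ = 3 shifts, so k ≥ 3.
k = 3 works: Thu afternoon→Dubois, Thu evening→Reyes, Fri morning→Tran, Fri afternoon→Reyes, Fri evening→Tran, Sat morning→Dubois+Tran, Sat afternoon→Dubois, Sat evening→Reyes.
Loads: Reyes 3, Dubois 3, Tran 3, Marcus 0 — all ≤ 3.

3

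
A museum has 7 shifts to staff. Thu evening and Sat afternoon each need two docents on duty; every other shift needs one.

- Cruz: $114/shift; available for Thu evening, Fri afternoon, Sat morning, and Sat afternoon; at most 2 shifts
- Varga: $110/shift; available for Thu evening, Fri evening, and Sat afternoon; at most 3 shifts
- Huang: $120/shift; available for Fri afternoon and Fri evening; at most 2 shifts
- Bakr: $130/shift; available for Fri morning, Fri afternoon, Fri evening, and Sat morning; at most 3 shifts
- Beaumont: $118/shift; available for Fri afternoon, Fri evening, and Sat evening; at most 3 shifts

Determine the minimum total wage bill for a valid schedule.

Thu evening can only be covered by Cruz and Varga, so that assignment is forced.
Fri morning can only be covered by Bakr, so that assignment is forced.
Sat afternoon can only be covered by Cruz and Varga, so that assignment is forced.
Picking the cheapest available docent for each shift independently would cost $1034, but that ignores the shift limits.
An optimal schedule: Thu evening→Varga+Cruz, Fri morning→Bakr, Fri afternoon→Beaumont, Fri evening→Varga, Sat morning→Bakr, Sat afternoon→Varga+Cruz, Sat evening→Beaumont.
Total: 110 + 114 + 130 + 118 + 110 + 130 + 110 + 114 + 118 = $1054.

$1054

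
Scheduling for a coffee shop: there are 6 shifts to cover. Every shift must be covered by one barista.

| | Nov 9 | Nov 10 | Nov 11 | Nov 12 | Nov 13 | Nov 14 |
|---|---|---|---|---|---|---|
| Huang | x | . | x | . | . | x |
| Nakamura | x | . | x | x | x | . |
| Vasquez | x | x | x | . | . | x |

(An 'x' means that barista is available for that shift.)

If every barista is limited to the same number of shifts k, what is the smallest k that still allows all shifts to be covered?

2

With 3 baristas and 6 worker-slots to fill, someone must work at least ⌈6/3⌉ = 2 shifts, so k ≥ 2.
k = 2 works: Nov 9→Huang, Nov 10→Vasquez, Nov 11→Vasquez, Nov 12→Nakamura, Nov 13→Nakamura, Nov 14→Huang.
Loads: Huang 2, Nakamura 2, Vasquez 2 — all ≤ 2.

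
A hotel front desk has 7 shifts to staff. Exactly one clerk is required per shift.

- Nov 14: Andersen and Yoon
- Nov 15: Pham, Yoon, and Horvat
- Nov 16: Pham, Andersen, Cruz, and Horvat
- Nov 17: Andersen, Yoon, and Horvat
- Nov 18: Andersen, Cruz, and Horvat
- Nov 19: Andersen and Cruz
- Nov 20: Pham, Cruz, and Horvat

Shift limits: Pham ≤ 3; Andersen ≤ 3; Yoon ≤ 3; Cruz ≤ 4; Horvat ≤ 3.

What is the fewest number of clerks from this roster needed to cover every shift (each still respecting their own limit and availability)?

2

7 slots to fill and no one can take more than 4, so at least ⌈7/4⌉ = 2 clerks are needed.
Yoon and Cruz alone can cover everything: Nov 14→Yoon, Nov 15→Yoon, Nov 16→Cruz, Nov 17→Yoon, Nov 18→Cruz, Nov 19→Cruz, Nov 20→Cruz.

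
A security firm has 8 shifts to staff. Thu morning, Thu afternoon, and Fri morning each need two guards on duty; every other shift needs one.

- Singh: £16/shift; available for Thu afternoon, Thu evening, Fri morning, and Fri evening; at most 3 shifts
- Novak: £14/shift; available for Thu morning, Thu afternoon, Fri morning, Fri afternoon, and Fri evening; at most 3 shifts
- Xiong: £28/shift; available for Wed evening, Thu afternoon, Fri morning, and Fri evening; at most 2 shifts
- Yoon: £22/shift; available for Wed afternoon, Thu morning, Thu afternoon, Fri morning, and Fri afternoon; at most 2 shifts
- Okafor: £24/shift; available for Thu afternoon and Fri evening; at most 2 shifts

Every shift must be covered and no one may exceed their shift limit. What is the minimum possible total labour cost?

Wed afternoon can only be covered by Yoon, so that assignment is forced.
Wed evening can only be covered by Xiong, so that assignment is forced.
Thu morning can only be covered by Novak and Yoon, so that assignment is forced.
Picking the cheapest available guard for each shift independently would cost £190, but that ignores the shift limits.
An optimal schedule: Wed afternoon→Yoon, Wed evening→Xiong, Thu morning→Novak+Yoon, Thu afternoon→Singh+Okafor, Thu evening→Singh, Fri morning→Novak+Singh, Fri afternoon→Novak, Fri evening→Okafor.
Total: 22 + 28 + 14 + 22 + 16 + 24 + 16 + 14 + 16 + 14 + 24 = £210.

£210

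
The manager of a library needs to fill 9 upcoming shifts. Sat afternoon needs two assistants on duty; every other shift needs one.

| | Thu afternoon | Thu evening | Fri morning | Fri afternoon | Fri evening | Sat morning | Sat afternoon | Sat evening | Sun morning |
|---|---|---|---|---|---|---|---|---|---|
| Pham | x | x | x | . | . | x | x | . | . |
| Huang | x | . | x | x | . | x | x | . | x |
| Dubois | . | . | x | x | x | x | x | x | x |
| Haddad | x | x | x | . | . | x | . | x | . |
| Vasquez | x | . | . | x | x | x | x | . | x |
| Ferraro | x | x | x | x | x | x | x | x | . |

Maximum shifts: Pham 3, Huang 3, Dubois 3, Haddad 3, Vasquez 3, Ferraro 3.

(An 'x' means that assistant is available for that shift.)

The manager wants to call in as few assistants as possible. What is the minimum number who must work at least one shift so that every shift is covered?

4

10 slots to fill and no one can take more than 3, so at least ⌈10/3⌉ = 4 assistants are needed.
Pham, Huang, Dubois, and Haddad alone can cover everything: Thu afternoon→Pham, Thu evening→Pham, Fri morning→Dubois, Fri afternoon→Huang, Fri evening→Dubois, Sat morning→Haddad, Sat afternoon→Pham+Huang, Sat evening→Dubois, Sun morning→Huang.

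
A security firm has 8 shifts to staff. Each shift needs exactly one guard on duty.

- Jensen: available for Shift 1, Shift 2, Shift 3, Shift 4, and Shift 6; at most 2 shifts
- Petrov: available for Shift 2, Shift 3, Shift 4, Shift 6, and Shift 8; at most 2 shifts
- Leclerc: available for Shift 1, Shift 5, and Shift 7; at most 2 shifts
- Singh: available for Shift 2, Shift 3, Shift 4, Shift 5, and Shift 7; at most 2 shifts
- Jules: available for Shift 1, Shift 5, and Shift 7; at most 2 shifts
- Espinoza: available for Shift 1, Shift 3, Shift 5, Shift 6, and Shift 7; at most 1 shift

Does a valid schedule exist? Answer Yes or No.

Yes

Shift 8 can only be covered by Petrov, so that assignment is forced.
One valid schedule: Shift 1→Leclerc, Shift 2→Jensen, Shift 3→Singh, Shift 4→Jensen, Shift 5→Leclerc, Shift 6→Petrov, Shift 7→Singh, Shift 8→Petrov.
Loads: Jensen 2/2, Petrov 2/2, Leclerc 2/2, Singh 2/2, Jules 0/2, Espinoza 0/1 — all within limits.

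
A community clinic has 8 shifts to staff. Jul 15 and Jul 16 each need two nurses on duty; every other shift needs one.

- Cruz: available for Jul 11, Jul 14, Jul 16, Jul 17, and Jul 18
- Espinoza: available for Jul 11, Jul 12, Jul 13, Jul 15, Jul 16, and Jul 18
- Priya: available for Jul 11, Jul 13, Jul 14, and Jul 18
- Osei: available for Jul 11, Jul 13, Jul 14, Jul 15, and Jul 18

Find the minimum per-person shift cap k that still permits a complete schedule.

With 4 nurses and 10 worker-slots to fill, someone must work at least ⌈10/4⌉ = 3 shifts, so k ≥ 3.
k = 3 works: Jul 11→Priya, Jul 12→Espinoza, Jul 13→Priya, Jul 14→Cruz, Jul 15→Espinoza+Osei, Jul 16→Cruz+Espinoza, Jul 17→Cruz, Jul 18→Priya.
Loads: Cruz 3, Espinoza 3, Priya 3, Osei 1 — all ≤ 3.

3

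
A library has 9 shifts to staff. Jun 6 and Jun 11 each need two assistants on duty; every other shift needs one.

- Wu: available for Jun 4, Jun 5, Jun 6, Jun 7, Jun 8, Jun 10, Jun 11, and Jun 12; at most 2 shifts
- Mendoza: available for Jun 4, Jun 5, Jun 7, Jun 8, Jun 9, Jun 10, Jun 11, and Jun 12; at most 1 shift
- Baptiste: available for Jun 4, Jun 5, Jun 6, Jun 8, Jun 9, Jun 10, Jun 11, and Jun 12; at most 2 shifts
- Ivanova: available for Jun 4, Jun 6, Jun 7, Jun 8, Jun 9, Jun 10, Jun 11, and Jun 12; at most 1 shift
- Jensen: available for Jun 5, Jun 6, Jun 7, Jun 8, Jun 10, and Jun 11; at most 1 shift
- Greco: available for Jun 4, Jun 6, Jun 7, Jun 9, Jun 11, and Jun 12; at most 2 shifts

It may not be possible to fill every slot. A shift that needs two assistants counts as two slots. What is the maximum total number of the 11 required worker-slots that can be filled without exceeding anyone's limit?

Total capacity across all assistants is 2+1+2+1+1+2 = 9, and 11 slots are needed, so at most 9 can be filled.
An assignment achieving 9: Jun 4→Wu, Jun 5→Wu, Jun 6→Baptiste+Ivanova, Jun 7→Jensen, Jun 8→Baptiste, Jun 9→Mendoza, Jun 11→Greco, Jun 12→Greco.
Loads: Wu 2/2, Mendoza 1/1, Baptiste 2/2, Ivanova 1/1, Jensen 1/1, Greco 2/2.

9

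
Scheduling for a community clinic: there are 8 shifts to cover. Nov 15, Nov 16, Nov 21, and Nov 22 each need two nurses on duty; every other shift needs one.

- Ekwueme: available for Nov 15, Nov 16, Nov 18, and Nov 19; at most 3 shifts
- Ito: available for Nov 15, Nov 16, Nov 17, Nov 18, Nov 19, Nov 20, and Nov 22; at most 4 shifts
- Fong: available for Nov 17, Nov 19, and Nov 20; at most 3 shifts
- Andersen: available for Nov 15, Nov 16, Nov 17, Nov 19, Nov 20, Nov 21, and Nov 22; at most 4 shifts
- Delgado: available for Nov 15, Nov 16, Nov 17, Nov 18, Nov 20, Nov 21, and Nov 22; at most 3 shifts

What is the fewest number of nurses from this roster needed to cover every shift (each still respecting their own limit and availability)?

12 slots to fill and no one can take more than 4, so at least ⌈12/4⌉ = 3 nurses are needed.
Any 3 nurses together have capacity at most 4+4+3 = 11 < 12 slots, so 3 can never suffice.
Ekwueme, Ito, Andersen, and Delgado alone can cover everything: Nov 15→Ekwueme+Ito, Nov 16→Andersen+Delgado, Nov 17→Ito, Nov 18→Ekwueme, Nov 19→Ekwueme, Nov 20→Ito, Nov 21→Andersen+Delgado, Nov 22→Ito+Andersen.

4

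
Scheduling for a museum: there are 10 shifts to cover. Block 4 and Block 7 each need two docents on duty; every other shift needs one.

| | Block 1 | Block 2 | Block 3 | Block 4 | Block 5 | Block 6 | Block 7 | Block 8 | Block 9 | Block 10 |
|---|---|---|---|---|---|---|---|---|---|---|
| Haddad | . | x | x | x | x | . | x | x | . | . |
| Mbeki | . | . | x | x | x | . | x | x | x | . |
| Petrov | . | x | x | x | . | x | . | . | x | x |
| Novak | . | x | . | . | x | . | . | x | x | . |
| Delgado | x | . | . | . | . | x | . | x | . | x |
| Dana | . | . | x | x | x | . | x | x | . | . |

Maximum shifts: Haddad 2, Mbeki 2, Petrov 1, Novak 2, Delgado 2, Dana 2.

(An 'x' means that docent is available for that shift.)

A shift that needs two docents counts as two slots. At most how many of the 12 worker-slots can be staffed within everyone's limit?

Total capacity across all docents is 2+2+1+2+2+2 = 11, and 12 slots are needed, so at most 11 can be filled.
An assignment achieving 11: Block 1→Delgado, Block 2→Haddad, Block 3→Dana, Block 4→Dana, Block 5→Novak, Block 6→Petrov, Block 7→Haddad+Mbeki, Block 8→Novak, Block 9→Mbeki, Block 10→Delgado.
Loads: Haddad 2/2, Mbeki 2/2, Petrov 1/1, Novak 2/2, Delgado 2/2, Dana 2/2.

11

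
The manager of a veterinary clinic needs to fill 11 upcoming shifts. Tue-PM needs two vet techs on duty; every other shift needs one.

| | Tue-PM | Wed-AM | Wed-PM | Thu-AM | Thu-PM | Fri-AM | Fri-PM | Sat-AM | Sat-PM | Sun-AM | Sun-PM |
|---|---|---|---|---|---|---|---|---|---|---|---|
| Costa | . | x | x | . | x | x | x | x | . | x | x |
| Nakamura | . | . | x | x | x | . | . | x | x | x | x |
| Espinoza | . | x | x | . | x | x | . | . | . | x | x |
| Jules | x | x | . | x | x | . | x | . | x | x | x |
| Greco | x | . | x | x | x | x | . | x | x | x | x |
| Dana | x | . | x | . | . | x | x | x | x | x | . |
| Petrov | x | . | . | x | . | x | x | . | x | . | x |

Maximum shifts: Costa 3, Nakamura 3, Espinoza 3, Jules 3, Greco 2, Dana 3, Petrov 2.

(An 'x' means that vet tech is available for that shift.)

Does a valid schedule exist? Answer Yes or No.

One valid schedule: Tue-PM→Jules+Greco, Wed-AM→Costa, Wed-PM→Nakamura, Thu-AM→Nakamura, Thu-PM→Nakamura, Fri-AM→Espinoza, Fri-PM→Costa, Sat-AM→Costa, Sat-PM→Jules, Sun-AM→Espinoza, Sun-PM→Espinoza.
Loads: Costa 3/3, Nakamura 3/3, Espinoza 3/3, Jules 2/3, Greco 1/2, Dana 0/3, Petrov 0/2 — all within limits.

Yes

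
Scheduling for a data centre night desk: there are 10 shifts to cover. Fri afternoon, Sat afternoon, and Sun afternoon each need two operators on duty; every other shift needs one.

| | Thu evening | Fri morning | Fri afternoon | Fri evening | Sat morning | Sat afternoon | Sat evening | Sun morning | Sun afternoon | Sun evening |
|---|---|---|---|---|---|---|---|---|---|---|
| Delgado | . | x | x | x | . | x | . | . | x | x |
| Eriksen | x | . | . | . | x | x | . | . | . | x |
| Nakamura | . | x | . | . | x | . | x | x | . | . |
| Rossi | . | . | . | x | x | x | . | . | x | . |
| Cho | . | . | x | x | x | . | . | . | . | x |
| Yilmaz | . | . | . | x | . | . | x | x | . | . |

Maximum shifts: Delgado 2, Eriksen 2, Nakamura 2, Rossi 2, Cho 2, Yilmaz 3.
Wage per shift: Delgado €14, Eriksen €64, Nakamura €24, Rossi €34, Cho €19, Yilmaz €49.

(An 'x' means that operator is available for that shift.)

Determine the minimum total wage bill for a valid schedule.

Thu evening can only be covered by Eriksen, so that assignment is forced.
Fri afternoon can only be covered by Delgado and Cho, so that assignment is forced.
Sun afternoon can only be covered by Delgado and Rossi, so that assignment is forced.
Picking the cheapest available operator for each shift independently would cost €302, but that ignores the shift limits.
An optimal schedule: Thu evening→Eriksen, Fri morning→Nakamura, Fri afternoon→Delgado+Cho, Fri evening→Yilmaz, Sat morning→Nakamura, Sat afternoon→Eriksen+Rossi, Sat evening→Yilmaz, Sun morning→Yilmaz, Sun afternoon→Delgado+Rossi, Sun evening→Cho.
Total: 64 + 24 + 14 + 19 + 49 + 24 + 64 + 34 + 49 + 49 + 14 + 34 + 19 = €457.

€457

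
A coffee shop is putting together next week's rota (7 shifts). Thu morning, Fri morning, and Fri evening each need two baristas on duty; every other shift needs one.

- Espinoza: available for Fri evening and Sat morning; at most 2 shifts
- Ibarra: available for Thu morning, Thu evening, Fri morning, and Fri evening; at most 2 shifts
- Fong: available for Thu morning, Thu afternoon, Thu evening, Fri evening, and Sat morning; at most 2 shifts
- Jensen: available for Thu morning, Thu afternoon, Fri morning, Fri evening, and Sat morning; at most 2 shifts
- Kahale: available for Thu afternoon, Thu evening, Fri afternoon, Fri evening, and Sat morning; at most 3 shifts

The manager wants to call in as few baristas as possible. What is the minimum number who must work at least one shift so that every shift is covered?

10 slots to fill and no one can take more than 3, so at least ⌈10/3⌉ = 4 baristas are needed.
Any 4 baristas together have capacity at most 3+2+2+2 = 9 < 10 slots, so 4 can never suffice.
Espinoza, Ibarra, Fong, Jensen, and Kahale alone can cover everything: Thu morning→Ibarra+Fong, Thu afternoon→Fong, Thu evening→Kahale, Fri morning→Ibarra+Jensen, Fri afternoon→Kahale, Fri evening→Espinoza+Jensen, Sat morning→Espinoza.

5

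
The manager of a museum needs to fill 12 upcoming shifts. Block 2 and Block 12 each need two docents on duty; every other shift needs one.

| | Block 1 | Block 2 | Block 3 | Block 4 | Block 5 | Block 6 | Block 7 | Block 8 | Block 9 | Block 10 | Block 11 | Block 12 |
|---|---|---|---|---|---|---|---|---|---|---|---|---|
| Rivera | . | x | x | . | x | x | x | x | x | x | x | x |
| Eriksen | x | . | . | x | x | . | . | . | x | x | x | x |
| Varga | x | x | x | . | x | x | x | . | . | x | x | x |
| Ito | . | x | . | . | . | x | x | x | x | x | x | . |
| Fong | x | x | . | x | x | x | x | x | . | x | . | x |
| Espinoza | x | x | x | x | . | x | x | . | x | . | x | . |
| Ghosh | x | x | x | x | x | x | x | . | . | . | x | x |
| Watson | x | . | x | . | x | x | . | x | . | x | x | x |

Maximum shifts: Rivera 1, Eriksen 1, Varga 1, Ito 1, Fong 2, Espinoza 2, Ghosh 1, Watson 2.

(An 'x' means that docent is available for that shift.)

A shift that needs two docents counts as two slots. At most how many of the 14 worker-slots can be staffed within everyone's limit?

Total capacity across all docents is 1+1+1+1+2+2+1+2 = 11, and 14 slots are needed, so at most 11 can be filled.
An assignment achieving 11: Block 1→Fong, Block 2→Fong+Espinoza, Block 3→Varga, Block 4→Eriksen, Block 5→Ghosh, Block 7→Espinoza, Block 8→Rivera, Block 9→Ito, Block 10→Watson, Block 12→Watson.
Loads: Rivera 1/1, Eriksen 1/1, Varga 1/1, Ito 1/1, Fong 2/2, Espinoza 2/2, Ghosh 1/1, Watson 2/2.

11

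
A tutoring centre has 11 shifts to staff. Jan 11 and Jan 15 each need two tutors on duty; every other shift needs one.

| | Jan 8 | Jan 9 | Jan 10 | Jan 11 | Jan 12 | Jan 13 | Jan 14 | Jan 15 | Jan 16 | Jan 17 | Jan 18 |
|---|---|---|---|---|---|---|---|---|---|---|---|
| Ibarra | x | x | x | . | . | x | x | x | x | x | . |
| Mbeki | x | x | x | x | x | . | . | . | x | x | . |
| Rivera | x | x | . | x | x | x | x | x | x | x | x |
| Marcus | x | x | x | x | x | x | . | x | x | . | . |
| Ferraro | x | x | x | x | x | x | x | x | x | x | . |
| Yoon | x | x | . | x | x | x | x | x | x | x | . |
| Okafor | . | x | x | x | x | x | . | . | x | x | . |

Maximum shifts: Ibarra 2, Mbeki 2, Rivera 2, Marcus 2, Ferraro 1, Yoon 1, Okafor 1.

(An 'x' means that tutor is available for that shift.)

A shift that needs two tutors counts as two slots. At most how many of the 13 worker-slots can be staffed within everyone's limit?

11

Total capacity across all tutors is 2+2+2+2+1+1+1 = 11, and 13 slots are needed, so at most 11 can be filled.
An assignment achieving 11: Jan 8→Mbeki, Jan 10→Ibarra, Jan 11→Mbeki+Marcus, Jan 12→Ferraro, Jan 13→Yoon, Jan 14→Ibarra, Jan 15→Rivera+Marcus, Jan 17→Okafor, Jan 18→Rivera.
Loads: Ibarra 2/2, Mbeki 2/2, Rivera 2/2, Marcus 2/2, Ferraro 1/1, Yoon 1/1, Okafor 1/1.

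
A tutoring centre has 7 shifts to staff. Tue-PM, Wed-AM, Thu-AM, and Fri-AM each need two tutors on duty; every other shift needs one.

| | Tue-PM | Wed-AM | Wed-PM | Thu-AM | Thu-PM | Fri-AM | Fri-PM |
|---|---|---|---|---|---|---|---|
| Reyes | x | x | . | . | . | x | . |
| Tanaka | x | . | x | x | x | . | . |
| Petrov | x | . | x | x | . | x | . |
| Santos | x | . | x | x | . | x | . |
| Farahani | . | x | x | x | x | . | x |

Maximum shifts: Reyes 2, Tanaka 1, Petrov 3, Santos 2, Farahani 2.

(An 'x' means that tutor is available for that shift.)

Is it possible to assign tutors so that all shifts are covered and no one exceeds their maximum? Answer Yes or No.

No

Total capacity is 2+1+3+2+2 = 10 but 11 worker-slots are needed — infeasible.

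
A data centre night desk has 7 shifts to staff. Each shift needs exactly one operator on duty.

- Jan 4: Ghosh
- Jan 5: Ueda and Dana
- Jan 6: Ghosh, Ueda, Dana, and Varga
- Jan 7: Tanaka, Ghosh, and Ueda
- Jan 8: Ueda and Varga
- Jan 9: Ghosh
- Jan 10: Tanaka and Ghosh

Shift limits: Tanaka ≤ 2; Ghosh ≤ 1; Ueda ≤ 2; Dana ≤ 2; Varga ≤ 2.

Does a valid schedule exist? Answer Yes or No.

No

Total capacity is 9 and 7 slots are needed, so capacity alone doesn't rule it out.
Shifts {Jan 4, Jan 9} need 2 worker-slots in total, but the operators available for any of those shifts (Ghosh) can supply at most 1 among them. So no valid schedule exists.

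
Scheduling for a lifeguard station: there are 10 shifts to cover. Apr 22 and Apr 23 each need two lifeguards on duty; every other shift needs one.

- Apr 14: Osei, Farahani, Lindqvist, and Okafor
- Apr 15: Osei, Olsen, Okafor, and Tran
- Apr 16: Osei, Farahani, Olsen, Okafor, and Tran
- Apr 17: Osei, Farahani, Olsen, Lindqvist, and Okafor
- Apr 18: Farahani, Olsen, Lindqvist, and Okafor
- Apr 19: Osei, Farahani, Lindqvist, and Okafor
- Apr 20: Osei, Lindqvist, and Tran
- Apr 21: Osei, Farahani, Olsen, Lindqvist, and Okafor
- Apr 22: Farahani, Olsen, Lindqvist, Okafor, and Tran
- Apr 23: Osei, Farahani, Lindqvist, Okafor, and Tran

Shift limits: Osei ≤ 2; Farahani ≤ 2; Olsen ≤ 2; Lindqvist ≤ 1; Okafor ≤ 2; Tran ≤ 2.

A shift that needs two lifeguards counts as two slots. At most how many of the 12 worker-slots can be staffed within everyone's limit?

11

Total capacity across all lifeguards is 2+2+2+1+2+2 = 11, and 12 slots are needed, so at most 11 can be filled.
An assignment achieving 11: Apr 14→Osei, Apr 15→Olsen, Apr 16→Olsen, Apr 17→Lindqvist, Apr 18→Farahani, Apr 19→Farahani, Apr 20→Osei, Apr 21→Okafor, Apr 22→Okafor+Tran, Apr 23→Tran.
Loads: Osei 2/2, Farahani 2/2, Olsen 2/2, Lindqvist 1/1, Okafor 2/2, Tran 2/2.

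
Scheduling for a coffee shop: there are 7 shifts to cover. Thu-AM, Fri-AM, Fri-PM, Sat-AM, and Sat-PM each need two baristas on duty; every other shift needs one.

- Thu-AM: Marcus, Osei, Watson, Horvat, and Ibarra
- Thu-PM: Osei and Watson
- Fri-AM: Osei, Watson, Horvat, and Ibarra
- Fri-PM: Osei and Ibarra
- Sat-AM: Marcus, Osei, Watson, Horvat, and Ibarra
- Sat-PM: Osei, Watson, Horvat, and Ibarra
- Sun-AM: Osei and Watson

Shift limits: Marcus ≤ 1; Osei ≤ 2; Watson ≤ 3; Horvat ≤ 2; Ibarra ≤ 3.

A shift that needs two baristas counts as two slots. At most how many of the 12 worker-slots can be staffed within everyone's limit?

Total capacity across all baristas is 1+2+3+2+3 = 11, and 12 slots are needed, so at most 11 can be filled.
An assignment achieving 11: Thu-AM→Marcus+Ibarra, Thu-PM→Osei, Fri-AM→Watson+Horvat, Fri-PM→Osei+Ibarra, Sat-AM→Ibarra, Sat-PM→Watson+Horvat, Sun-AM→Watson.
Loads: Marcus 1/1, Osei 2/2, Watson 3/3, Horvat 2/2, Ibarra 3/3.

11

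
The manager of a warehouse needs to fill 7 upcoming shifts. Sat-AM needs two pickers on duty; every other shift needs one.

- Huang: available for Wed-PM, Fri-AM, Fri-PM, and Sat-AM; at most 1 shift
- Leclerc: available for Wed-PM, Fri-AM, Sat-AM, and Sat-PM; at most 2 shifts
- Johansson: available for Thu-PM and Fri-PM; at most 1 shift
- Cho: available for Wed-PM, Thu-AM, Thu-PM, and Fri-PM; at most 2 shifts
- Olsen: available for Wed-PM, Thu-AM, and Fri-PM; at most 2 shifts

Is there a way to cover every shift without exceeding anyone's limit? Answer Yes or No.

Total capacity is 8 and 8 slots are needed, so capacity alone doesn't rule it out.
Shifts {Fri-AM, Sat-AM, Sat-PM} need 4 worker-slots in total, but the pickers available for any of those shifts (Huang and Leclerc) can supply at most 3 among them. So no valid schedule exists.

No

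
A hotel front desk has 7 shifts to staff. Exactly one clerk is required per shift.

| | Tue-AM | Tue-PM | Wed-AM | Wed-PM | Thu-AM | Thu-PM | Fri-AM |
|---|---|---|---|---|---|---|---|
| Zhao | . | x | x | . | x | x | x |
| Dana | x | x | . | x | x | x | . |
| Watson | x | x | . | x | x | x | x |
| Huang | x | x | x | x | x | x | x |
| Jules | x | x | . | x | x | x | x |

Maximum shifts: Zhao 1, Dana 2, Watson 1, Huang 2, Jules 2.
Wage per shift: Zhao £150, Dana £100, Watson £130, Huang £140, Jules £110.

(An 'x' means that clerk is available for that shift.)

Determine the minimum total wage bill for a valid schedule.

Picking the cheapest available clerk for each shift independently would cost £750, but that ignores the shift limits.
An optimal schedule: Tue-AM→Dana, Tue-PM→Jules, Wed-AM→Huang, Wed-PM→Dana, Thu-AM→Watson, Thu-PM→Huang, Fri-AM→Jules.
Total: 100 + 110 + 140 + 100 + 130 + 140 + 110 = £830.

£830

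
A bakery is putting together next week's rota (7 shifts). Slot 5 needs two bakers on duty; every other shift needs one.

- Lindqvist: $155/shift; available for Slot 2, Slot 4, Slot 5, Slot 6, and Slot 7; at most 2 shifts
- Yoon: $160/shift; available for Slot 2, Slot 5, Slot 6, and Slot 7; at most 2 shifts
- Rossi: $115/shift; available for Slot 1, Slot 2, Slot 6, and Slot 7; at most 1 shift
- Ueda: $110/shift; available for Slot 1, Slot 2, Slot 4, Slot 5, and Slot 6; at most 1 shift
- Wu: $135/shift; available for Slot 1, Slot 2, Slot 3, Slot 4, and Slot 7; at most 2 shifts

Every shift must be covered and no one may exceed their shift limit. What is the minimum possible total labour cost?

$1125

Slot 3 can only be covered by Wu, so that assignment is forced.
Picking the cheapest available baker for each shift independently would cost $955, but that ignores the shift limits.
An optimal schedule: Slot 1→Rossi, Slot 2→Ueda, Slot 3→Wu, Slot 4→Lindqvist, Slot 5→Lindqvist+Yoon, Slot 6→Yoon, Slot 7→Wu.
Total: 115 + 110 + 135 + 155 + 155 + 160 + 160 + 135 = $1125.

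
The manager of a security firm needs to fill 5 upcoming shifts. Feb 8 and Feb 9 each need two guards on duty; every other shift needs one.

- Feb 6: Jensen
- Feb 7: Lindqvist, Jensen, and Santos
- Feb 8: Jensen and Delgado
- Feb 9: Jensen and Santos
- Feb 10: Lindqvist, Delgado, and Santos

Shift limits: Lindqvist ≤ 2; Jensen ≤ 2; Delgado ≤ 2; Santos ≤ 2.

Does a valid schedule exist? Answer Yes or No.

No

Total capacity is 8 and 7 slots are needed, so capacity alone doesn't rule it out.
Shifts {Feb 6, Feb 8, Feb 9} need 5 worker-slots in total, but the guards available for any of those shifts (Jensen, Delgado, and Santos) can supply at most 4 among them. So no valid schedule exists.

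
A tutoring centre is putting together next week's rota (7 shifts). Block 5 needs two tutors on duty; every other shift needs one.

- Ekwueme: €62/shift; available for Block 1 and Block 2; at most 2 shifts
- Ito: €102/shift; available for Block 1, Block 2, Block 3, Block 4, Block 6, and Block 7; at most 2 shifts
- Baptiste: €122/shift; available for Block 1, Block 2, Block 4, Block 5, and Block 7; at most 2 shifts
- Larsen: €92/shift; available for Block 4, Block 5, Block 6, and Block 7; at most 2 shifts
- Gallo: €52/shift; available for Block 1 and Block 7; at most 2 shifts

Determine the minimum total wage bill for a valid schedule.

€676

Block 3 can only be covered by Ito, so that assignment is forced.
Block 5 can only be covered by Baptiste and Larsen, so that assignment is forced.
Picking the cheapest available tutor for each shift independently would cost €666, but that ignores the shift limits.
An optimal schedule: Block 1→Gallo, Block 2→Ekwueme, Block 3→Ito, Block 4→Ito, Block 5→Larsen+Baptiste, Block 6→Larsen, Block 7→Gallo.
Total: 52 + 62 + 102 + 102 + 92 + 122 + 92 + 52 = €676.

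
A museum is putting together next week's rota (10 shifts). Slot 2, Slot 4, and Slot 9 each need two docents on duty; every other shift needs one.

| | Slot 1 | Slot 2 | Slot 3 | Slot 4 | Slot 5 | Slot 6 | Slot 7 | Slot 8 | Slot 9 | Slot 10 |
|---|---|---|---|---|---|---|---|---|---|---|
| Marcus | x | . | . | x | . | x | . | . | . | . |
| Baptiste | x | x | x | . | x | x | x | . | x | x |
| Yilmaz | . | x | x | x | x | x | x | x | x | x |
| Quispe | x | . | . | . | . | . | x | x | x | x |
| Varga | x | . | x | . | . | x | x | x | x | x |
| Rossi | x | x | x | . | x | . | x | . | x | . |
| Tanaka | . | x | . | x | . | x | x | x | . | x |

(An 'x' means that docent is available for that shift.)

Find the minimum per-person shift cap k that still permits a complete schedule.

With 7 docents and 13 worker-slots to fill, someone must work at least ⌈13/7⌉ = 2 shifts, so k ≥ 2.
k = 2 works: Slot 1→Marcus, Slot 2→Rossi+Tanaka, Slot 3→Baptiste, Slot 4→Marcus+Yilmaz, Slot 5→Baptiste, Slot 6→Varga, Slot 7→Quispe, Slot 8→Yilmaz, Slot 9→Varga+Rossi, Slot 10→Quispe.
Loads: Marcus 2, Baptiste 2, Yilmaz 2, Quispe 2, Varga 2, Rossi 2, Tanaka 1 — all ≤ 2.

2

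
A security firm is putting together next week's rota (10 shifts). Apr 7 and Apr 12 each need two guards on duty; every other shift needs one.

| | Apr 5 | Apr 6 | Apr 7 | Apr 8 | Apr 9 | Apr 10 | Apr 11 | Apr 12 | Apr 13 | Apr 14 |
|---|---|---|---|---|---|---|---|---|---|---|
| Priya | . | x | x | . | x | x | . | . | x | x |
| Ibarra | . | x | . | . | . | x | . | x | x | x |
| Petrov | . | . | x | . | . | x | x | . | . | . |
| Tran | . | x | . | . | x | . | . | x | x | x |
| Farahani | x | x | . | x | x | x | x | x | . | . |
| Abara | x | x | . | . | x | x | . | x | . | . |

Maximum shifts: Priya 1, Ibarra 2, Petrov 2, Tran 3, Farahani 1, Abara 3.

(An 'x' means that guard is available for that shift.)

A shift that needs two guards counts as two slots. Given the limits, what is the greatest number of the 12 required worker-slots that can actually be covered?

Total capacity across all guards is 1+2+2+3+1+3 = 12, and 12 slots are needed, so at most 12 can be filled.
An assignment achieving 12: Apr 5→Abara, Apr 6→Tran, Apr 7→Priya+Petrov, Apr 8→Farahani, Apr 9→Tran, Apr 10→Abara, Apr 11→Petrov, Apr 12→Tran+Abara, Apr 13→Ibarra, Apr 14→Ibarra.
Loads: Priya 1/1, Ibarra 2/2, Petrov 2/2, Tran 3/3, Farahani 1/1, Abara 3/3.

12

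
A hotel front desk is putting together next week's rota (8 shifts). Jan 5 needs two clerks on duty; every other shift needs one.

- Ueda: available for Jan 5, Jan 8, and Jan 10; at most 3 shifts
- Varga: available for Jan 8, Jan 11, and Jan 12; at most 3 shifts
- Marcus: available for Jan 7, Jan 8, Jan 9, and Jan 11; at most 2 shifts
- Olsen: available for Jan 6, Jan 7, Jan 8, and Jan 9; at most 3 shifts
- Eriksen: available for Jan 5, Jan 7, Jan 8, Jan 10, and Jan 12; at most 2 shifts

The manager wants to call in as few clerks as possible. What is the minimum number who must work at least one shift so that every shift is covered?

9 slots to fill and no one can take more than 3, so at least ⌈9/3⌉ = 3 clerks are needed.
Shifts {Jan 5, Jan 6, Jan 11} need 4 slots, but among the clerks available for them (Ueda, Varga, Marcus, Olsen, and Eriksen) any 3 together supply at most 3. So 3 clerks are not enough.
Ueda, Varga, Olsen, and Eriksen alone can cover everything: Jan 5→Ueda+Eriksen, Jan 6→Olsen, Jan 7→Olsen, Jan 8→Ueda, Jan 9→Olsen, Jan 10→Ueda, Jan 11→Varga, Jan 12→Varga.

4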